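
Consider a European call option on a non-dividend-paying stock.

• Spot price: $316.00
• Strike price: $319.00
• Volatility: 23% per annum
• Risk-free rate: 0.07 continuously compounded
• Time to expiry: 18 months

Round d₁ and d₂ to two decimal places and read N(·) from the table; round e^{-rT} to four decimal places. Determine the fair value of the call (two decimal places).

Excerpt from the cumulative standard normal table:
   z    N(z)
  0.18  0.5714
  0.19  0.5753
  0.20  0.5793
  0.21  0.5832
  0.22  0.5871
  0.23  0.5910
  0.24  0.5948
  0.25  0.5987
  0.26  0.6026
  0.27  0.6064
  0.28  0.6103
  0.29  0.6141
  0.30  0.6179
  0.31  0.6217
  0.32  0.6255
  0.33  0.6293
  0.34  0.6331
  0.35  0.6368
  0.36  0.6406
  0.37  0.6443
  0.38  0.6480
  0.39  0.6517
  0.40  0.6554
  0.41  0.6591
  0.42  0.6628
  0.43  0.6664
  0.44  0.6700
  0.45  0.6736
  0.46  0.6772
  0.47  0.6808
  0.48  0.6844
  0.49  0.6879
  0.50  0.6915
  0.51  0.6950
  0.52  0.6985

$49.90

σ√T = 0.23 × 1.2247 = 0.2817
d₁ = [ln(316/319) + (0.07 + 0.23²/2)·1.5] / 0.2817 = [-0.0094 + 0.1447] / 0.2817 = 0.4801 which rounds to 0.48
d₂ = d₁ − σ√T = 0.4801 − 0.2817 = 0.1984 which rounds to 0.20
exp(−rT) = exp(−0.07·1.5) = 0.9003
N(d₁) = N(0.48) = 0.6844;  N(d₂) = N(0.20) = 0.5793
C = 316·0.6844 − 319·0.9003·0.5793 = 216.2704 − 166.3725 = 49.8979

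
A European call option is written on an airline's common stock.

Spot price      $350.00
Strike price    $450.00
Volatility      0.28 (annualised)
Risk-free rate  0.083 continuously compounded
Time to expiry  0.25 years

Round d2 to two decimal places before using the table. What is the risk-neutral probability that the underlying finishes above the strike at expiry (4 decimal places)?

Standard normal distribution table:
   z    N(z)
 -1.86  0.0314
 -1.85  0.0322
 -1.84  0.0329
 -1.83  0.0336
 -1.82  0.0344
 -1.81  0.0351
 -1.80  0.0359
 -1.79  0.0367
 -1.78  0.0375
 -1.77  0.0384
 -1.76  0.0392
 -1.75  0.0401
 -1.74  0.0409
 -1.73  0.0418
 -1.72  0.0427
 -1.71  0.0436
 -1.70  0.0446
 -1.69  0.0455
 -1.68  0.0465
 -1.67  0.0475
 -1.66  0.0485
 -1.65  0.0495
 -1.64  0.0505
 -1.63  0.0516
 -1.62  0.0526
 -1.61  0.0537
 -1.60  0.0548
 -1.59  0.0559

σ√T = 0.28 × 0.5000 = 0.1400
d₁ = [ln(350/450) + (0.083 + ½·0.28²)·0.25] / (σ√T) = (-0.2513 + 0.0306) / 0.1400 = -1.5769 → -1.58
d₂ = -1.5769 − 0.1400 = -1.7169 → -1.72
Risk-neutral Pr[S_T > K] = N(d₂) = N(-1.72) = 0.0427

0.0427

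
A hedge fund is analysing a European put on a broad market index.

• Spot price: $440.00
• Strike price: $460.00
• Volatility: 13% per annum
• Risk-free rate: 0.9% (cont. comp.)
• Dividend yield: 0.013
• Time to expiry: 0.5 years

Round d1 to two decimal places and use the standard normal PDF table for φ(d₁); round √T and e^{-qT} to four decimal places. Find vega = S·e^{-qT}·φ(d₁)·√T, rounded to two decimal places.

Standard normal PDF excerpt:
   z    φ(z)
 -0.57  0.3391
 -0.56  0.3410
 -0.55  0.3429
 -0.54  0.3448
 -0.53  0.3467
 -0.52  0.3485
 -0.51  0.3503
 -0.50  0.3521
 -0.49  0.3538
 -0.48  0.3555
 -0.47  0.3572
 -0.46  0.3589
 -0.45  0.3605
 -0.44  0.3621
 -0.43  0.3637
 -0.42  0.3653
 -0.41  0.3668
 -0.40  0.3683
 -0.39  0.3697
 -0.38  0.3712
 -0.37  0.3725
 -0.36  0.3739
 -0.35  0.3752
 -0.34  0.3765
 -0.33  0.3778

110.94

σ√T = 0.13 × 0.7071 = 0.0919
d₁ = [ln(440/460) + (0.009 − 0.013 + 0.13²/2)·0.5] / 0.0919 = [-0.0445 + 0.0022] / 0.0919 = -0.4594 ≈ -0.46
√T = √0.5 = 0.7071
φ(d₁) = φ(-0.46) = 0.3589
exp(−qT) = exp(−0.013·0.5) = 0.9935
vega = S·exp(−qT)·φ(d₁)·√T = 440·0.9935·0.3589·0.7071 = 110.9366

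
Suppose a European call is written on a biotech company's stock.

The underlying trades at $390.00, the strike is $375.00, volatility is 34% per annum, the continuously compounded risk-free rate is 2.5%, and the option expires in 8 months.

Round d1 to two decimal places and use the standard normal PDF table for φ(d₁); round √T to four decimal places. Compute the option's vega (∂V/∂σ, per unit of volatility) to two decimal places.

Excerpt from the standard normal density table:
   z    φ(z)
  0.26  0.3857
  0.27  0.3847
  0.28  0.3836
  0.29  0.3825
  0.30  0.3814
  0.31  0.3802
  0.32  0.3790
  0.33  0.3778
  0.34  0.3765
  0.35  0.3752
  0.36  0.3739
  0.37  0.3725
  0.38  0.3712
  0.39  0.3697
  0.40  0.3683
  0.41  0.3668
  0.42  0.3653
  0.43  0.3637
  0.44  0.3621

σ√T = 0.34 × 0.8165 = 0.2776
d₁ = [ln(390/375) + (0.025 + 0.34²/2)·0.6667] / 0.2776 = [0.0392 + 0.0552] / 0.2776 = 0.3401 ≈ 0.34
√T = √0.6667 = 0.8165
φ(d₁) = φ(0.34) = 0.3765
vega = S·φ(d₁)·√T = 390·0.3765·0.8165 = 119.8908
(Call and put vega coincide under Black-Scholes.)

119.89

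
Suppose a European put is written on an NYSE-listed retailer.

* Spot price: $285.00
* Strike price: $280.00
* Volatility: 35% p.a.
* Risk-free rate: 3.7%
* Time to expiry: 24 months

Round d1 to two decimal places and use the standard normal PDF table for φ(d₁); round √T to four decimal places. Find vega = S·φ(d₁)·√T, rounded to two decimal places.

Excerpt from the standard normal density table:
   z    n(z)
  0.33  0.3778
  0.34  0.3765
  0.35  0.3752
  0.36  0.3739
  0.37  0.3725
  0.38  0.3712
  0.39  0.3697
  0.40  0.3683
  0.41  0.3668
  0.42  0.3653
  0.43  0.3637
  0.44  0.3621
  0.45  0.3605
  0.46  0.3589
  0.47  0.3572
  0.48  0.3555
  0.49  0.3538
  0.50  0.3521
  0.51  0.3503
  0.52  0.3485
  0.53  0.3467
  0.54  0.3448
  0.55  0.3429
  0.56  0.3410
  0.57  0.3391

146.59

σ√T = 0.35 × 1.4142 = 0.4950
d₁ = [ln(285/280) + (0.037 + 0.35²/2)·2] / 0.4950 = [0.0177 + 0.1965] / 0.4950 = 0.4327 ⇒ 0.43
√T = √2 = 1.4142
φ(d₁) = φ(0.43) = 0.3637
vega = S·φ(d₁)·√T = 285·0.3637·1.4142 = 146.5882
(Call and put vega coincide under Black-Scholes.)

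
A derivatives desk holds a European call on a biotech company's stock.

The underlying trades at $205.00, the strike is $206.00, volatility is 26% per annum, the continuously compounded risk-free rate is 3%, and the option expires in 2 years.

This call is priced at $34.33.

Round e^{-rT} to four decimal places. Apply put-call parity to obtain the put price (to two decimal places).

$23.34

exp(−rT) = exp(−0.03·2) = 0.9418
Put-call parity: C − P = S − K·e^(−rT) = 205 − 206·0.9418 = 205 − 194.0108 = 10.9892
P = C − (C − P) = 34.33 − (10.9892) = 23.3408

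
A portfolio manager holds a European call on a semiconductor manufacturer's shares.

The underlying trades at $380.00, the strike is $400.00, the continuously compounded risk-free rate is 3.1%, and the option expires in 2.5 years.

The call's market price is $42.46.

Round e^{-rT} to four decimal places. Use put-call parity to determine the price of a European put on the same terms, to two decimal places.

exp(−rT) = exp(−0.031·2.5) = 0.9254
Put-call parity: C − P = S − K·e^(−rT) = 380 − 400·0.9254 = 380 − 370.1600 = 9.8400
P = C − (C − P) = 42.46 − (9.8400) = 32.6200

$32.62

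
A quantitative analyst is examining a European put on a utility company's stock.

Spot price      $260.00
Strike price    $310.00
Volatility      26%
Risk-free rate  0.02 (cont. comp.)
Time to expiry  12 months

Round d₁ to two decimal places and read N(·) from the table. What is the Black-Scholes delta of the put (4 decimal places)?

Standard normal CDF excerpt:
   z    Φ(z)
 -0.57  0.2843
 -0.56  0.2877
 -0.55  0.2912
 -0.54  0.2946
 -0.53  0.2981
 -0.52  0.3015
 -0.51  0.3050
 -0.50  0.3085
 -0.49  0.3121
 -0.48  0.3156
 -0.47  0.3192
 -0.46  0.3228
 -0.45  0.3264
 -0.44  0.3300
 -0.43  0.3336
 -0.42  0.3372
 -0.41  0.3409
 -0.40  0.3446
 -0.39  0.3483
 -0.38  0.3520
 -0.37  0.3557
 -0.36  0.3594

-0.6808

T = 1;  σ√T = 0.2600
d₁ = [ln(260/310) + (0.02 + 0.26²/2)·1] / 0.2600 = [-0.1759 + 0.0538] / 0.2600 = -0.4696 ≈ -0.47
N(d₁) = N(-0.47) = 0.3192
Δ_put = N(d₁) − 1 = 0.3192 − 1 = -0.6808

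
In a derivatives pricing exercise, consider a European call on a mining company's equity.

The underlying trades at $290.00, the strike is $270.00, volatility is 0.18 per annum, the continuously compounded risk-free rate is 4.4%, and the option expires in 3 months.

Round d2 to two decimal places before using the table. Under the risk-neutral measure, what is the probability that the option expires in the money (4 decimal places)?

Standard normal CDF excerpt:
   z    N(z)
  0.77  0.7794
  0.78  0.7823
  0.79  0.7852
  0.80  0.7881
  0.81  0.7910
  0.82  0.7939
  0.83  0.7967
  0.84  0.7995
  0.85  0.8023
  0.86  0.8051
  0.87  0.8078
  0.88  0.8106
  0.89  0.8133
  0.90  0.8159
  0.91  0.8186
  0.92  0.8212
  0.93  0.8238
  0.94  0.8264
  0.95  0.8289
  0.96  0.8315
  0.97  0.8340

0.8078

σ√T = 0.18 × 0.5000 = 0.0900
d₁ = [ln(290/270) + (0.044 + 0.18²/2)·0.25] / 0.0900 = [0.0715 + 0.0150] / 0.0900 = 0.9612 ⇒ 0.96
d₂ = d₁ − σ√T = 0.9612 − 0.0900 = 0.8712 ⇒ 0.87
Risk-neutral Pr[S_T > K] = N(d₂) = N(0.87) = 0.8078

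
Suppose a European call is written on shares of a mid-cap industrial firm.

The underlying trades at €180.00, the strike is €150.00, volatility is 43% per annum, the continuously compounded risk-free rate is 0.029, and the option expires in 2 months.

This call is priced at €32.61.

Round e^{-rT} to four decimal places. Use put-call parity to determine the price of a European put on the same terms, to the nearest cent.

€1.89

e^(−rT) = e^(−0.029·0.1667) = 0.9952
Put-call parity: C − P = S − K·e^(−rT) = 180 − 150·0.9952 = 180 − 149.2800 = 30.7200
P = C − (C − P) = 32.61 − (30.7200) = 1.8900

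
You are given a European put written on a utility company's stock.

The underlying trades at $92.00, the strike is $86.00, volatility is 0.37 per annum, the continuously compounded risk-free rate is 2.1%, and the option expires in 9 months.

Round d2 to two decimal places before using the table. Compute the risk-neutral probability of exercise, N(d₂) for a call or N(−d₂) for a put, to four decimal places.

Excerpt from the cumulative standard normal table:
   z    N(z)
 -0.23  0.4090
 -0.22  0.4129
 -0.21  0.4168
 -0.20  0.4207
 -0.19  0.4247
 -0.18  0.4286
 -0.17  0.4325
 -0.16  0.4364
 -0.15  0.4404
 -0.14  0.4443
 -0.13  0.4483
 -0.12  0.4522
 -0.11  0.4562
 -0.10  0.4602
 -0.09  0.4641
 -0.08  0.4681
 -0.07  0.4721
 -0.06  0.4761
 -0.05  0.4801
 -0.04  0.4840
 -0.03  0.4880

0.4602

σ√T = 0.37 × 0.8660 = 0.3204
d₁ = [ln(92/86) + (0.021 + ½·0.37²)·0.75] / (σ√T) = (0.0674 + 0.0671) / 0.3204 = 0.4198 ≈ 0.42
d₂ = 0.4198 − 0.3204 = 0.0994 ≈ 0.10
Risk-neutral Pr[S_T < K] = N(−d₂) = N(-0.10) = 0.4602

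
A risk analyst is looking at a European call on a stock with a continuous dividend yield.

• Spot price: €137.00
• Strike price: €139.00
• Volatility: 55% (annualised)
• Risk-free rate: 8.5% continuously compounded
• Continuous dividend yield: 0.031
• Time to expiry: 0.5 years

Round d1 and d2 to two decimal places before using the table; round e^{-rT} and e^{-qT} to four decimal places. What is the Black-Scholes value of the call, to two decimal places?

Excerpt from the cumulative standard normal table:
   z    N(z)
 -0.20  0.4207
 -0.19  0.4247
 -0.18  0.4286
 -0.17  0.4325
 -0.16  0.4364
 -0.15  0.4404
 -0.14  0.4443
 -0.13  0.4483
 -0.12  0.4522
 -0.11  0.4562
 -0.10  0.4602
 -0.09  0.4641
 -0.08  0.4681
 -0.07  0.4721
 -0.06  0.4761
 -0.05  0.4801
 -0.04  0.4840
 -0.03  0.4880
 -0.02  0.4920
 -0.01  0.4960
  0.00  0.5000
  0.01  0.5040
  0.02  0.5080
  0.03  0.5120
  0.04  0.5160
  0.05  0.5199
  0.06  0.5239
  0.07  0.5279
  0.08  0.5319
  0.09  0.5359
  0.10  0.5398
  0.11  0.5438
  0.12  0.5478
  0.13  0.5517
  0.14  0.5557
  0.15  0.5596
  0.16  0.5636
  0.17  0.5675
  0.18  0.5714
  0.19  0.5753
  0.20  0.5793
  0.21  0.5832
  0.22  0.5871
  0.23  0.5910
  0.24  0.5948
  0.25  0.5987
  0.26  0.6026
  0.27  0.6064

€21.58

σ√T = 0.55 × 0.7071 = 0.3889
d₁ = [ln(137/139) + (0.085 − 0.031 + ½·0.55²)·0.5] / (σ√T) = (-0.0145 + 0.1026) / 0.3889 = 0.2266 ⇒ 0.23
d₂ = 0.2266 − 0.3889 = -0.1623 ⇒ -0.16
e^(−qT) = e^(−0.031·0.5) = 0.9846;  e^(−rT) = e^(−0.085·0.5) = 0.9584
N(d₁) = N(0.23) = 0.5910;  N(d₂) = N(-0.16) = 0.4364
C = 137·0.9846·0.5910 − 139·0.9584·0.4364 = 79.7201 − 58.1362 = 21.5839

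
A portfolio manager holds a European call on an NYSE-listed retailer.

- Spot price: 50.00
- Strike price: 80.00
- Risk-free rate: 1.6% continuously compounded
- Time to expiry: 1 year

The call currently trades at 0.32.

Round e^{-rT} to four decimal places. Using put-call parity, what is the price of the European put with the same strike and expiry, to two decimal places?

29.05

exp(−rT) = exp(−0.016·1) = 0.9841
Put-call parity: C − P = S − K·e^(−rT) = 50 − 80·0.9841 = 50 − 78.7280 = -28.7280
P = C − (C − P) = 0.32 − (-28.7280) = 29.0480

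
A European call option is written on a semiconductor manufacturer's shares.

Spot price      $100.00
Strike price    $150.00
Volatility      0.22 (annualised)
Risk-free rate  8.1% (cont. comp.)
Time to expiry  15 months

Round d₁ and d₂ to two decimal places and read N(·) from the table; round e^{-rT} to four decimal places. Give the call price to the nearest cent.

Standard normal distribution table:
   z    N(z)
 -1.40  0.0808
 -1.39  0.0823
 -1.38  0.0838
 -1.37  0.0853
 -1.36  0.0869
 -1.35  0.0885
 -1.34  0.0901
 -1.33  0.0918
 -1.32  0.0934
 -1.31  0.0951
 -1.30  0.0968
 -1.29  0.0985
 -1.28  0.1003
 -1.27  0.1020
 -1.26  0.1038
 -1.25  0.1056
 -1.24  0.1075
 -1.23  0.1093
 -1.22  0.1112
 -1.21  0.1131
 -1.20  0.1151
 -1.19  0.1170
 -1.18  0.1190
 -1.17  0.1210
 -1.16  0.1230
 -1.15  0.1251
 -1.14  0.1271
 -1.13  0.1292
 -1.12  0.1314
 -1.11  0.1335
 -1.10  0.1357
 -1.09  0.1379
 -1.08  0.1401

$1.57

σ√T = 0.22 × 1.1180 = 0.2460
ln(S/K) + (r + σ²/2)T = ln(100/150) + (0.081 + 0.22²/2)·1.25 = -0.4055 + 0.1315 = -0.2740
d₁ = -0.2740 / 0.2460 = -1.1138 → -1.11
d₂ = d₁ − σ√T = -1.1138 − 0.2460 = -1.3598 → -1.36
e^(−rT) = e^(−0.081·1.25) = 0.9037
C = 100·N(-1.11) − 150·0.9037·N(-1.36) = 100·0.1335 − 150·0.9037·0.0869 = 13.3500 − 11.7797 = 1.5703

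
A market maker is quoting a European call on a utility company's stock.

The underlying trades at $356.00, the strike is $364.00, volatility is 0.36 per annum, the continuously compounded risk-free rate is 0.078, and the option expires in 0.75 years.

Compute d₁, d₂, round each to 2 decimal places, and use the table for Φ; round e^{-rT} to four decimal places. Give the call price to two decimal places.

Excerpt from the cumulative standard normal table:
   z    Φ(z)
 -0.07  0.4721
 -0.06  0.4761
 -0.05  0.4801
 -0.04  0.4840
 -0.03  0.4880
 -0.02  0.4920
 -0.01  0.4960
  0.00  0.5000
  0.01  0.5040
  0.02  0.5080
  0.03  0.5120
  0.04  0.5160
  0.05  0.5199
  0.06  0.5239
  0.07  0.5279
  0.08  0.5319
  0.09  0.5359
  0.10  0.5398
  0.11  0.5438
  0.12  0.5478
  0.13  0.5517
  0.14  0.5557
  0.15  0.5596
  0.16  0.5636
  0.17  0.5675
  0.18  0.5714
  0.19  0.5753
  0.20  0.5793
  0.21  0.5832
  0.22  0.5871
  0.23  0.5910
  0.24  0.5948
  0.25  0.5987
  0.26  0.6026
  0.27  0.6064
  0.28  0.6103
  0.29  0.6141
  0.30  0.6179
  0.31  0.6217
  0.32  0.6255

$49.71

σ√T = 0.36·√0.75 = 0.3118
d₁ = [ln(356/364) + (0.078 + ½·0.36²)·0.75] / (σ√T) = (-0.0222 + 0.1071) / 0.3118 = 0.2722 ≈ 0.27
d₂ = 0.2722 − 0.3118 = -0.0395 ≈ -0.04
e^(−rT) = e^(−0.078·0.75) = 0.9432
N(d₁) = N(0.27) = 0.6064;  N(d₂) = N(-0.04) = 0.4840
C = 356·0.6064 − 364·0.9432·0.4840 = 215.8784 − 166.1692 = 49.7092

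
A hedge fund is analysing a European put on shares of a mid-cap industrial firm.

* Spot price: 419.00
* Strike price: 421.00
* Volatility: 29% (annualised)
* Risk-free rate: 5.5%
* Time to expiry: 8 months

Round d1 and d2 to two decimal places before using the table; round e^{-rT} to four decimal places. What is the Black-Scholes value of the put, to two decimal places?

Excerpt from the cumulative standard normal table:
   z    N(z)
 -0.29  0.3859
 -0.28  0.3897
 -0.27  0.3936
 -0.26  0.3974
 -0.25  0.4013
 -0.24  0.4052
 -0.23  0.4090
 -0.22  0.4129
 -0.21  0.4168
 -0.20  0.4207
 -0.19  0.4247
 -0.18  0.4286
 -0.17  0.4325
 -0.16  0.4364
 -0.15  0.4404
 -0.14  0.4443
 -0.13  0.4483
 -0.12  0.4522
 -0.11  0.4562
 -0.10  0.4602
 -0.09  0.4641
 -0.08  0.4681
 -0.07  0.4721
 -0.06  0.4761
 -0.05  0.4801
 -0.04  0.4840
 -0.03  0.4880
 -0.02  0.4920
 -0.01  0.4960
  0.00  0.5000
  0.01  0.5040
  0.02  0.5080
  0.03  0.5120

σ√T = 0.29·√0.6667 = 0.2368
ln(S/K) + (r + σ²/2)T = ln(419/421) + (0.055 + 0.29²/2)·0.6667 = -0.0048 + 0.0647 = 0.0599
d₁ = 0.0599 / 0.2368 = 0.2531 which rounds to 0.25
d₂ = d₁ − σ√T = 0.2531 − 0.2368 = 0.0164 which rounds to 0.02
exp(−rT) = exp(−0.055·0.6667) = 0.9640
N(−d₂) = N(-0.02) = 0.4920;  N(−d₁) = N(-0.25) = 0.4013
P = 421·0.9640·0.4920 − 419·0.4013 = 199.6752 − 168.1447 = 31.5305

31.53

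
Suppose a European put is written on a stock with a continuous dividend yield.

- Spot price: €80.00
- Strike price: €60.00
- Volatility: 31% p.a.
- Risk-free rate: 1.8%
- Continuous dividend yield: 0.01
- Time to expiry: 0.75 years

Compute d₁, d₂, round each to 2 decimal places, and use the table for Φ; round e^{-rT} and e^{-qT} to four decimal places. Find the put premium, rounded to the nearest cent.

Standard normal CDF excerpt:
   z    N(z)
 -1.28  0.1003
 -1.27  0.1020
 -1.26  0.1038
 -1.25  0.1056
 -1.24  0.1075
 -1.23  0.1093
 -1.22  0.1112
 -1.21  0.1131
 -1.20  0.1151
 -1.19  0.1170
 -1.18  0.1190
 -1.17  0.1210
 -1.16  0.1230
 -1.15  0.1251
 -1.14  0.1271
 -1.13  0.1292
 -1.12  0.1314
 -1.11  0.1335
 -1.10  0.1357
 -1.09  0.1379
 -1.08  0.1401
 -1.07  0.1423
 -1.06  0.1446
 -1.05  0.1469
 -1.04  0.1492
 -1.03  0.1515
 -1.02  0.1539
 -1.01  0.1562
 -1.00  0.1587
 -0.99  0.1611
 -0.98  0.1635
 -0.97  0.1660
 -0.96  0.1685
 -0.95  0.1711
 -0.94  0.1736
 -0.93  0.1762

€1.30

σ√T = 0.31·√0.75 = 0.2685
d₁ = [ln(80/60) + (0.018 − 0.01 + 0.31²/2)·0.75] / 0.2685 = [0.2877 + 0.0420] / 0.2685 = 1.2282 ≈ 1.23
d₂ = d₁ − σ√T = 1.2282 − 0.2685 = 0.9597 ≈ 0.96
e^(−qT) = e^(−0.01·0.75) = 0.9925;  e^(−rT) = e^(−0.018·0.75) = 0.9866
N(−d₂) = N(-0.96) = 0.1685;  N(−d₁) = N(-1.23) = 0.1093
P = 60·0.9866·0.1685 − 80·0.9925·0.1093 = 9.9745 − 8.6784 = 1.2961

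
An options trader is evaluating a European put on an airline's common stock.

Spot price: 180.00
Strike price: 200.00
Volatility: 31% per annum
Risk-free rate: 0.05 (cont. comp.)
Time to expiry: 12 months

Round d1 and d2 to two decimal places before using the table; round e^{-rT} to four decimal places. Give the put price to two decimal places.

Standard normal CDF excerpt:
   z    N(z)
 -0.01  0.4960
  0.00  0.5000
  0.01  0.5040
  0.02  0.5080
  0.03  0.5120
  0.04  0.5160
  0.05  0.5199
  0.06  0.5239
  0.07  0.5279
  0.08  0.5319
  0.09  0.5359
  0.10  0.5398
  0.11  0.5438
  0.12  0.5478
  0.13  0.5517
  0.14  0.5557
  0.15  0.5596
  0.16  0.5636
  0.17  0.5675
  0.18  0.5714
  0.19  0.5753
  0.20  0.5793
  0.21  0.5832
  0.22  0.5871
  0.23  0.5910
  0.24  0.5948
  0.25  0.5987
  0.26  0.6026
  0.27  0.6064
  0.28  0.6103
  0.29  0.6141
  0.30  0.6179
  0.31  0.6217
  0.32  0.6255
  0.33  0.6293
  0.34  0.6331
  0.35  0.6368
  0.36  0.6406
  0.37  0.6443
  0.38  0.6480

28.28

σ√T = 0.31 × 1.0000 = 0.3100
d₁ = [ln(180/200) + (0.05 + 0.31²/2)·1] / 0.3100 = [-0.1054 + 0.0980] / 0.3100 = -0.0236 → -0.02
d₂ = d₁ − σ√T = -0.0236 − 0.3100 = -0.3336 → -0.33
e^(−rT) = e^(−0.05·1) = 0.9512
P = 200·0.9512·N(0.33) − 180·N(0.02) = 200·0.9512·0.6293 − 180·0.5080 = 119.7180 − 91.4400 = 28.2780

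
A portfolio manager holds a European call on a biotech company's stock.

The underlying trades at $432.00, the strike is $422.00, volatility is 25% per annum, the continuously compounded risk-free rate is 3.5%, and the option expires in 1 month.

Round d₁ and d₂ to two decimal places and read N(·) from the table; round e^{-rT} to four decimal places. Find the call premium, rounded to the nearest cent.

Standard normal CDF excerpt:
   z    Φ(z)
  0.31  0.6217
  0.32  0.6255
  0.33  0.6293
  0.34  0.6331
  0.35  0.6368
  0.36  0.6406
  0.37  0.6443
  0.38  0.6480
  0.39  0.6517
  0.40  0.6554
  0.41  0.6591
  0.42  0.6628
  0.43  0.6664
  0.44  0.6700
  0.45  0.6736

σ√T = 0.25·√0.08333 = 0.0722
ln(S/K) + (r + σ²/2)T = ln(432/422) + (0.035 + 0.25²/2)·0.08333 = 0.0234 + 0.0055 = 0.0289
d₁ = 0.0289 / 0.0722 = 0.4010 which rounds to 0.40
d₂ = d₁ − σ√T = 0.4010 − 0.0722 = 0.3289 which rounds to 0.33
exp(−rT) = exp(−0.035·0.08333) = 0.9971
N(d₁) = N(0.40) = 0.6554;  N(d₂) = N(0.33) = 0.6293
C = 432·0.6554 − 422·0.9971·0.6293 = 283.1328 − 264.7945 = 18.3383

$18.34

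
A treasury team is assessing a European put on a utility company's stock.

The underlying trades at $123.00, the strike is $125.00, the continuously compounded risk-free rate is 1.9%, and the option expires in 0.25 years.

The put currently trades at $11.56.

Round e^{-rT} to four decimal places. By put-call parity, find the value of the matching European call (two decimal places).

$10.15

exp(−rT) = exp(−0.019·0.25) = 0.9953
Put-call parity: C − P = S − K·e^(−rT) = 123 − 125·0.9953 = 123 − 124.4125 = -1.4125
C = P + (C − P) = 11.56 + (-1.4125) = 10.1475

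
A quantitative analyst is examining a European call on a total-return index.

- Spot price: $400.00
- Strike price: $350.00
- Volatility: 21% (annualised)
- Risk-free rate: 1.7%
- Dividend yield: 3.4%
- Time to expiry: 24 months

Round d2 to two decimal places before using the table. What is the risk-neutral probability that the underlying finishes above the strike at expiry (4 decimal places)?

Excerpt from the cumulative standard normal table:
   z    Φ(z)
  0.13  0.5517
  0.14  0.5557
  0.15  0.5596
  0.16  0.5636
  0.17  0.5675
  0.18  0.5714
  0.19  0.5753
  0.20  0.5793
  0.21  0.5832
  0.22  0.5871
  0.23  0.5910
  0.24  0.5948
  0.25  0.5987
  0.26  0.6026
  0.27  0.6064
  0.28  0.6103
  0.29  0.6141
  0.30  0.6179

0.5753

T = 2;  σ√T = 0.2970
d₁ = [ln(400/350) + (0.017 − 0.034 + ½·0.21²)·2] / (σ√T) = (0.1335 + 0.0101) / 0.2970 = 0.4836 which rounds to 0.48
d₂ = 0.4836 − 0.2970 = 0.1866 which rounds to 0.19
Risk-neutral Pr[S_T > K] = N(d₂) = N(0.19) = 0.5753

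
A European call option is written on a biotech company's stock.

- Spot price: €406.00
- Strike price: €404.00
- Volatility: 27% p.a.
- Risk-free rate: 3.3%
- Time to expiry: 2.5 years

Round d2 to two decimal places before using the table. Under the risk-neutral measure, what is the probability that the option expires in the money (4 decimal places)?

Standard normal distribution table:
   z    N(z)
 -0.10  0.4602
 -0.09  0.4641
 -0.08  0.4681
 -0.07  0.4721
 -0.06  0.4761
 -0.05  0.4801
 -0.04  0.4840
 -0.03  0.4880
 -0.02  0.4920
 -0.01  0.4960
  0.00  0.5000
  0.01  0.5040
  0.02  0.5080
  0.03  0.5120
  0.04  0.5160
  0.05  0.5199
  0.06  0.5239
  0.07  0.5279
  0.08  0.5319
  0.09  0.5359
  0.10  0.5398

0.4960

σ√T = 0.27·√2.5 = 0.4269
d₁ = [ln(406/404) + (0.033 + 0.27²/2)·2.5] / 0.4269 = [0.0049 + 0.1736] / 0.4269 = 0.4183 ⇒ 0.42
d₂ = d₁ − σ√T = 0.4183 − 0.4269 = -0.0086 ⇒ -0.01
Risk-neutral Pr[S_T > K] = N(d₂) = N(-0.01) = 0.4960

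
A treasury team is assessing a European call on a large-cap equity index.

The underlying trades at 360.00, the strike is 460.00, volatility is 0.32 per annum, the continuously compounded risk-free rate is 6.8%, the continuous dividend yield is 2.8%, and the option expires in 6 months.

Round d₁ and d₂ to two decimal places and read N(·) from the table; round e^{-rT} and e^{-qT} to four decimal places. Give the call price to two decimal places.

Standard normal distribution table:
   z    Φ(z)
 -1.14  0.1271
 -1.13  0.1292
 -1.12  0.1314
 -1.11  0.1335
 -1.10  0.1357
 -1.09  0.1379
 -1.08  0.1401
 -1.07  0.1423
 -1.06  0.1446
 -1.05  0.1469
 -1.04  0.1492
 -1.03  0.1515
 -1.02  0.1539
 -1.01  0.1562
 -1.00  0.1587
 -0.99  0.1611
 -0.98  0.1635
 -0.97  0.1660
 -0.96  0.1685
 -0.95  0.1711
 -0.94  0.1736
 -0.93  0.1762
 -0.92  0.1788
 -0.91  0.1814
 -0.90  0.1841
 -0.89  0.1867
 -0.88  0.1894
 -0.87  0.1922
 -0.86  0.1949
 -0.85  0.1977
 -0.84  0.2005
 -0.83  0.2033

T = 0.5;  σ√T = 0.2263
d₁ = [ln(360/460) + (0.068 − 0.028 + ½·0.32²)·0.5] / (σ√T) = (-0.2451 + 0.0456) / 0.2263 = -0.8818 which rounds to -0.88
d₂ = -0.8818 − 0.2263 = -1.1080 which rounds to -1.11
exp(−qT) = exp(−0.028·0.5) = 0.9861;  exp(−rT) = exp(−0.068·0.5) = 0.9666
C = 360·0.9861·N(-0.88) − 460·0.9666·N(-1.11) = 360·0.9861·0.1894 − 460·0.9666·0.1335 = 67.2362 − 59.3589 = 7.8773

7.88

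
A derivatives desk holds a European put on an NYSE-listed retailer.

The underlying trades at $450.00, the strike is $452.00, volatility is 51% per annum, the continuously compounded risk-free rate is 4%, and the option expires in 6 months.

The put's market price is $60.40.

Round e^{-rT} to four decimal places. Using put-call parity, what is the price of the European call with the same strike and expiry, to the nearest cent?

e^(−rT) = e^(−0.04·0.5) = 0.9802
Put-call parity: C − P = S − K·e^(−rT) = 450 − 452·0.9802 = 450 − 443.0504 = 6.9496
C = P + (C − P) = 60.40 + (6.9496) = 67.3496

$67.35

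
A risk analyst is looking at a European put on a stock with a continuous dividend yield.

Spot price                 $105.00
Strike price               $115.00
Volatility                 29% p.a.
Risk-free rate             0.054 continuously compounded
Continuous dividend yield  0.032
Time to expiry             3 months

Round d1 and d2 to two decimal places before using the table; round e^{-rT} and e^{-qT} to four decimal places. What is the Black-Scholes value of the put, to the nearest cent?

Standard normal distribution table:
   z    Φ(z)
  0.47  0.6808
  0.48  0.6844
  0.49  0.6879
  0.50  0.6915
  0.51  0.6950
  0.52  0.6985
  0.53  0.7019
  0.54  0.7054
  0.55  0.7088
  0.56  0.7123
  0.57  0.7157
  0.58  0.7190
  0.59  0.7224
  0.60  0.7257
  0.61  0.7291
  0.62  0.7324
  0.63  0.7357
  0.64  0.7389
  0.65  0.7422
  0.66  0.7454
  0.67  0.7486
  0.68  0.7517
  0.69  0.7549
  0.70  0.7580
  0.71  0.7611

$11.82

T = 0.25;  σ√T = 0.1450
d₁ = [ln(105/115) + (0.054 − 0.032 + 0.29²/2)·0.25] / 0.1450 = [-0.0910 + 0.0160] / 0.1450 = -0.5170 which rounds to -0.52
d₂ = d₁ − σ√T = -0.5170 − 0.1450 = -0.6620 which rounds to -0.66
exp(−qT) = exp(−0.032·0.25) = 0.9920;  exp(−rT) = exp(−0.054·0.25) = 0.9866
P = 115·0.9866·N(0.66) − 105·0.9920·N(0.52) = 115·0.9866·0.7454 − 105·0.9920·0.6985 = 84.5723 − 72.7558 = 11.8166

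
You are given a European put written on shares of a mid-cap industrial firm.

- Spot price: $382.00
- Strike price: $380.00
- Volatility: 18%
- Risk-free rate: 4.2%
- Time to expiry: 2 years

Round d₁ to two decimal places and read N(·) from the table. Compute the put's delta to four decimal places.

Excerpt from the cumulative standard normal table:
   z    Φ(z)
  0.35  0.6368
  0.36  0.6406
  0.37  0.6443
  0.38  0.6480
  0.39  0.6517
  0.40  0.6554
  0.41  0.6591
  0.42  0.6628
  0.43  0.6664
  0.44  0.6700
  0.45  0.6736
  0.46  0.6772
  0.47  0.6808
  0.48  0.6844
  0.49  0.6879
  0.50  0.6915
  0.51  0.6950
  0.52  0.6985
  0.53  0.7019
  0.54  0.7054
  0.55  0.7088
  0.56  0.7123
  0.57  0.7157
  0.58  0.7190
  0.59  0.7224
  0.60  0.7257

-0.3156

T = 2;  σ√T = 0.2546
d₁ = [ln(382/380) + (0.042 + ½·0.18²)·2] / (σ√T) = (0.0052 + 0.1164) / 0.2546 = 0.4779 which rounds to 0.48
N(d₁) = N(0.48) = 0.6844
Δ_put = N(d₁) − 1 = 0.6844 − 1 = -0.3156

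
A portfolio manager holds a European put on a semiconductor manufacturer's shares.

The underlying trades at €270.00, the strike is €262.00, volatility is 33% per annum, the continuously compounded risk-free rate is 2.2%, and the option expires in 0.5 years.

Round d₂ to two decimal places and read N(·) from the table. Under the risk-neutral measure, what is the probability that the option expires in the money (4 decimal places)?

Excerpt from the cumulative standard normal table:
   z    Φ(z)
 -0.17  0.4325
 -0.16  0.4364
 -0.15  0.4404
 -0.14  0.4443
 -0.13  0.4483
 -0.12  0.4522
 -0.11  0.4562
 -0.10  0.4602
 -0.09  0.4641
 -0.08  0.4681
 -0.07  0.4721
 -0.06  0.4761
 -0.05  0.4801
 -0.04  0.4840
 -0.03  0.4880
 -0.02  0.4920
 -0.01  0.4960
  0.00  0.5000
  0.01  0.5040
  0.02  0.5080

0.4761

σ√T = 0.33·√0.5 = 0.2333
d₁ = [ln(270/262) + (0.022 + 0.33²/2)·0.5] / 0.2333 = [0.0301 + 0.0382] / 0.2333 = 0.2927 → 0.29
d₂ = d₁ − σ√T = 0.2927 − 0.2333 = 0.0594 → 0.06
Pr(exercise) under Q = N(−d₂) = N(-0.06) = 0.4761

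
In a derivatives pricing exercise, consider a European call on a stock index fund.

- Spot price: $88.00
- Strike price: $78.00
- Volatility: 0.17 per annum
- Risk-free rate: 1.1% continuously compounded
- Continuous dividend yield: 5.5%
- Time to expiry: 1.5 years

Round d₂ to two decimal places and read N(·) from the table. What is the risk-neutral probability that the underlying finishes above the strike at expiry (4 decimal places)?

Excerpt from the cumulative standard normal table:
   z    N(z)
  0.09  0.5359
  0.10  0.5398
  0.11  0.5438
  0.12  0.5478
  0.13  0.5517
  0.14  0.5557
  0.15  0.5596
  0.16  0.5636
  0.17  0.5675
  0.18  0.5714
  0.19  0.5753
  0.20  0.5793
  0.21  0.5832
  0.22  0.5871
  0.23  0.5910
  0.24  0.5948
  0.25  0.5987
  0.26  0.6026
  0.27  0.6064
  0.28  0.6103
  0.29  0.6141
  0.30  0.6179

T = 1.5;  σ√T = 0.2082
d₁ = [ln(88/78) + (0.011 − 0.055 + 0.17²/2)·1.5] / 0.2082 = [0.1206 − 0.0443] / 0.2082 = 0.3665 which rounds to 0.37
d₂ = d₁ − σ√T = 0.3665 − 0.2082 = 0.1583 which rounds to 0.16
Risk-neutral Pr[S_T > K] = N(d₂) = N(0.16) = 0.5636

0.5636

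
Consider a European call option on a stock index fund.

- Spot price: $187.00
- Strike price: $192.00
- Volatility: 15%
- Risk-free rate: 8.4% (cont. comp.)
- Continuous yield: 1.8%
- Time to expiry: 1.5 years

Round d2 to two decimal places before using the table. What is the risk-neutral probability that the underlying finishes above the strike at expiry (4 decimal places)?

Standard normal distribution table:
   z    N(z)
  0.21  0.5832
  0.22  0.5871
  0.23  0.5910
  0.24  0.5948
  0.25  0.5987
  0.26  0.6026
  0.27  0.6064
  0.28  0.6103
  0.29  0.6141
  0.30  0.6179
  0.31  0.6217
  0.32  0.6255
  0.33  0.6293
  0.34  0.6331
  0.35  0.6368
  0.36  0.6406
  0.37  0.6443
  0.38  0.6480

0.6179

σ√T = 0.15·√1.5 = 0.1837
d₁ = [ln(187/192) + (0.084 − 0.018 + 0.15²/2)·1.5] / 0.1837 = [-0.0264 + 0.1159] / 0.1837 = 0.4871 ⇒ 0.49
d₂ = d₁ − σ√T = 0.4871 − 0.1837 = 0.3034 ⇒ 0.30
Pr(exercise) under Q = N(d₂) = 0.6179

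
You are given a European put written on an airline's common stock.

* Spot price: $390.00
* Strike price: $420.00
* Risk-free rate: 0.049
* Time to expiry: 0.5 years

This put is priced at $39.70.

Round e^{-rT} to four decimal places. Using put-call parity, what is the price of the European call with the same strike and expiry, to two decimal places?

e^(−rT) = e^(−0.049·0.5) = 0.9758
Put-call parity: C − P = S − K·e^(−rT) = 390 − 420·0.9758 = 390 − 409.8360 = -19.8360
C = P + (C − P) = 39.70 + (-19.8360) = 19.8640

$19.86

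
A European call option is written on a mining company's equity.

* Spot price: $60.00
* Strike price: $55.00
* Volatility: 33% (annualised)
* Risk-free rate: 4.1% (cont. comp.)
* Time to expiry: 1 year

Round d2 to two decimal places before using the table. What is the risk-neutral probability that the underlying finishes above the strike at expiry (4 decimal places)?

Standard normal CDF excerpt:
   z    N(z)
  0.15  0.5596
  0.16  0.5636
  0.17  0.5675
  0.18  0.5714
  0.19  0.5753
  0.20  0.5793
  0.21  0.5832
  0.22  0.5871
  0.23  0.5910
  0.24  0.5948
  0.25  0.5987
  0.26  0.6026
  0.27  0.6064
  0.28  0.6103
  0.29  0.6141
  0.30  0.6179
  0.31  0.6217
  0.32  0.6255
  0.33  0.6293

0.5871

σ√T = 0.33·√1 = 0.3300
d₁ = [ln(60/55) + (0.041 + 0.33²/2)·1] / 0.3300 = [0.0870 + 0.0955] / 0.3300 = 0.5529 → 0.55
d₂ = d₁ − σ√T = 0.5529 − 0.3300 = 0.2229 → 0.22
Pr(exercise) under Q = N(d₂) = 0.5871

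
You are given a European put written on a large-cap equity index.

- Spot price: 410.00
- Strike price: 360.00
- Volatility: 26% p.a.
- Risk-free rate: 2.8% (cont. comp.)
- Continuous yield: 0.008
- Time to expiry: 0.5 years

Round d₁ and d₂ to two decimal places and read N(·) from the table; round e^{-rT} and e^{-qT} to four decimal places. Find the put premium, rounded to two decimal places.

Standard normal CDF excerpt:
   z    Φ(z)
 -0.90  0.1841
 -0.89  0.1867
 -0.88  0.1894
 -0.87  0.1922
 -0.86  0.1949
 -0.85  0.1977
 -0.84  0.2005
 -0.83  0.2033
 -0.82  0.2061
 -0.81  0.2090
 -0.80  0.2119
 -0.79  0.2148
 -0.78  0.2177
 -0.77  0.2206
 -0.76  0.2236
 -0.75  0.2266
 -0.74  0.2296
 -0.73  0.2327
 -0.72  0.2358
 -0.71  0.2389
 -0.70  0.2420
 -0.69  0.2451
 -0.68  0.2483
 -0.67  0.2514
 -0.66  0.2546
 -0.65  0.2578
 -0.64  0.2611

σ√T = 0.26 × 0.7071 = 0.1838
ln(S/K) + (r − q + σ²/2)T = ln(410/360) + (0.028 − 0.008 + 0.26²/2)·0.5 = 0.1301 + 0.0269 = 0.1570
d₁ = 0.1570 / 0.1838 = 0.8537 which rounds to 0.85
d₂ = d₁ − σ√T = 0.8537 − 0.1838 = 0.6699 which rounds to 0.67
exp(−qT) = exp(−0.008·0.5) = 0.9960;  exp(−rT) = exp(−0.028·0.5) = 0.9861
P = 360·0.9861·N(-0.67) − 410·0.9960·N(-0.85) = 360·0.9861·0.2514 − 410·0.9960·0.1977 = 89.2460 − 80.7328 = 8.5132

8.51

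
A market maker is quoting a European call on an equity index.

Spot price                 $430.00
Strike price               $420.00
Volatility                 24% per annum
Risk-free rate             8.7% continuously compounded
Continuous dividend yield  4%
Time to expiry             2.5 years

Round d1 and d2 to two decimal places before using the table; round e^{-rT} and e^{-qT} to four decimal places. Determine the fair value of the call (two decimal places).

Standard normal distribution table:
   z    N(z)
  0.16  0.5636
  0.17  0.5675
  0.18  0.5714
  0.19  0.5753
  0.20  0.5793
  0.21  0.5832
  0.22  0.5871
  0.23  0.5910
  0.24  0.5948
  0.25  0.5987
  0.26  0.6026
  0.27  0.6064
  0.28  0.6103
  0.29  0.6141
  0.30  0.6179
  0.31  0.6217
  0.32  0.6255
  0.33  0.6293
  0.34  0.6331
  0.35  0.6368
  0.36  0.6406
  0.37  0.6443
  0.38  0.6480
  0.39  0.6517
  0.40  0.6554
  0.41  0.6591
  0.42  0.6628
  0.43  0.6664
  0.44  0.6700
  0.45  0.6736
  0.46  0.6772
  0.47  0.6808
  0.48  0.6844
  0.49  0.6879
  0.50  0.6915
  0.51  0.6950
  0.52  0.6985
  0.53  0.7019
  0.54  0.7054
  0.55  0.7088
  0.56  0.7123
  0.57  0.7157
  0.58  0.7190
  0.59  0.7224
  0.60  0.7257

$84.06

σ√T = 0.24 × 1.5811 = 0.3795
d₁ = [ln(430/420) + (0.087 − 0.04 + 0.24²/2)·2.5] / 0.3795 = [0.0235 + 0.1895] / 0.3795 = 0.5614 → 0.56
d₂ = d₁ − σ√T = 0.5614 − 0.3795 = 0.1819 → 0.18
exp(−qT) = exp(−0.04·2.5) = 0.9048;  exp(−rT) = exp(−0.087·2.5) = 0.8045
N(d₁) = N(0.56) = 0.7123;  N(d₂) = N(0.18) = 0.5714
C = 430·0.9048·0.7123 − 420·0.8045·0.5714 = 277.1303 − 193.0703 = 84.0599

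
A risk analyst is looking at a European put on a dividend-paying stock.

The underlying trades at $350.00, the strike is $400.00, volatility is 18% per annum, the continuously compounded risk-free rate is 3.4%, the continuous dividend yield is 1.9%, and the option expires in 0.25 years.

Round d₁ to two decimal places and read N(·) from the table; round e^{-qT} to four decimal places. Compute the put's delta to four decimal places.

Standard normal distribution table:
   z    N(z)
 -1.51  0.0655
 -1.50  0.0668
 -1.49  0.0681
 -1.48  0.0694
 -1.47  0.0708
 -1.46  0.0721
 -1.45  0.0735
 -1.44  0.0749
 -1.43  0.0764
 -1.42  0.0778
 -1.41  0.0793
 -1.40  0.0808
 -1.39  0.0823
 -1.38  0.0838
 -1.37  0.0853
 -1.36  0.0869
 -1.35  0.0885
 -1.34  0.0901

-0.9149

σ√T = 0.18 × 0.5000 = 0.0900
d₁ = [ln(350/400) + (0.034 − 0.019 + ½·0.18²)·0.25] / (σ√T) = (-0.1335 + 0.0078) / 0.0900 = -1.3970 → -1.40
N(d₁) = N(-1.40) = 0.0808
Δ_put = e^(−qT)·(N(d₁) − 1) = 0.9953·(0.0808 − 1) = -0.9149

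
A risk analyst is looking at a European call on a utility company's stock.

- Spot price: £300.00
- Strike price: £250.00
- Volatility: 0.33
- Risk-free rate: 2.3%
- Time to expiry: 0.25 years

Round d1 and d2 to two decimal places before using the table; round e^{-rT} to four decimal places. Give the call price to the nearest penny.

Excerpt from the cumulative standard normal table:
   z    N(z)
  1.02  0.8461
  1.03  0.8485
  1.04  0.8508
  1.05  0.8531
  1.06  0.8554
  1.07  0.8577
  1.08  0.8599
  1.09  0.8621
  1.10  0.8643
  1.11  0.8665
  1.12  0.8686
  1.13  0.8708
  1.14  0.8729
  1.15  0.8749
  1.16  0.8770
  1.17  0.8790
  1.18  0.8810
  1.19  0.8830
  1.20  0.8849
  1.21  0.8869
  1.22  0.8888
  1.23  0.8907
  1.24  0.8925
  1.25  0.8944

£54.01

T = 0.25;  σ√T = 0.1650
ln(S/K) + (r + σ²/2)T = ln(300/250) + (0.023 + 0.33²/2)·0.25 = 0.1823 + 0.0194 = 0.2017
d₁ = 0.2017 / 0.1650 = 1.2223 ≈ 1.22
d₂ = d₁ − σ√T = 1.2223 − 0.1650 = 1.0573 ≈ 1.06
exp(−rT) = exp(−0.023·0.25) = 0.9943
C = 300·N(1.22) − 250·0.9943·N(1.06) = 300·0.8888 − 250·0.9943·0.8554 = 266.6400 − 212.6311 = 54.0089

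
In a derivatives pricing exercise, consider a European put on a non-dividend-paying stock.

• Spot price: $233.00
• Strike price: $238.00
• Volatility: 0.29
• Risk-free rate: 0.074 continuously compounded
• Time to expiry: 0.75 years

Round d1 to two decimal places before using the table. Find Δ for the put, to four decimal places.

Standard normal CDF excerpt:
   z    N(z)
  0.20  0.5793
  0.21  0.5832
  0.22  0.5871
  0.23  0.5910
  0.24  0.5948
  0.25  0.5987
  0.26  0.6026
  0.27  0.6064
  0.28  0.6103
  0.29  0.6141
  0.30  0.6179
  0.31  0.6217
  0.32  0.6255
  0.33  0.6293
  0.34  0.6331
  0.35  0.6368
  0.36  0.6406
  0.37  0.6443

-0.3974

σ√T = 0.29 × 0.8660 = 0.2511
ln(S/K) + (r + σ²/2)T = ln(233/238) + (0.074 + 0.29²/2)·0.75 = -0.0212 + 0.0870 = 0.0658
d₁ = 0.0658 / 0.2511 = 0.2620 → 0.26
N(d₁) = N(0.26) = 0.6026
Δ_put = N(d₁) − 1 = 0.6026 − 1 = -0.3974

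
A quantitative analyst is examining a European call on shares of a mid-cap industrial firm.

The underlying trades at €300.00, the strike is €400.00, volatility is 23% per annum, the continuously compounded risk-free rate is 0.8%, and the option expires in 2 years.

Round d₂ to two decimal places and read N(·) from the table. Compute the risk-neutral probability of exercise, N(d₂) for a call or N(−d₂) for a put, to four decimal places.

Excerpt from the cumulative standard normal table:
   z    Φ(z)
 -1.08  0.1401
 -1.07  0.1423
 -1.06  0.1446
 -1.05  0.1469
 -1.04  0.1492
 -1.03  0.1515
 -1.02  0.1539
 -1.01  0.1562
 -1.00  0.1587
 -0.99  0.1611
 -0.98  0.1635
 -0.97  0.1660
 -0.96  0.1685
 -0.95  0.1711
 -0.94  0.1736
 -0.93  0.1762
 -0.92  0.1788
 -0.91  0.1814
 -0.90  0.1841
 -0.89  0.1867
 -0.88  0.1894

0.1587

σ√T = 0.23 × 1.4142 = 0.3253
d₁ = [ln(300/400) + (0.008 + 0.23²/2)·2] / 0.3253 = [-0.2877 + 0.0689] / 0.3253 = -0.6726 which rounds to -0.67
d₂ = d₁ − σ√T = -0.6726 − 0.3253 = -0.9979 which rounds to -1.00
Risk-neutral Pr[S_T > K] = N(d₂) = N(-1.00) = 0.1587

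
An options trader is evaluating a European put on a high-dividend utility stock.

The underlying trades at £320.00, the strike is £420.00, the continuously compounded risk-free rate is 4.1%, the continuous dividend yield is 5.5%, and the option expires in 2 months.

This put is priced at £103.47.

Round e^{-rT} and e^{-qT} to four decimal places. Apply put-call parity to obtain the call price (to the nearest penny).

e^(−qT) = e^(−0.055·0.1667) = 0.9909;  e^(−rT) = e^(−0.041·0.1667) = 0.9932
Put-call parity: C − P = S·e^(−qT) − K·e^(−rT) = 320·0.9909 − 420·0.9932 = 317.0880 − 417.1440 = -100.0560
C = P + (C − P) = 103.47 + (-100.0560) = 3.4140

£3.41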